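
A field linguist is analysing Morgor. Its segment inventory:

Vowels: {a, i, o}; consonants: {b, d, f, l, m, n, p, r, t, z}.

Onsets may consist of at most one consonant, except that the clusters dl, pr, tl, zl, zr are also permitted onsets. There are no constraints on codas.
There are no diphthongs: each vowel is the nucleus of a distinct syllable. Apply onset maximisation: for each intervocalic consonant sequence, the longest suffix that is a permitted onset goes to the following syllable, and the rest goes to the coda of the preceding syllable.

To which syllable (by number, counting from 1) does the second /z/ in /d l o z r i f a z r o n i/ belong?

The vowels are o, i, a, o, i — 5 nuclei, so 5 syllables.
Between /o/ (V1) and /i/ (V2): cluster /zr/ — /zr/ is itself a permitted onset, so the whole cluster goes right; preceding coda = ∅.
Between /i/ (V2) and /a/ (V3): /f/ is a single consonant, so it becomes the next onset.
Between /a/ (V3) and /o/ (V4): /zr/ — entire cluster is a permitted onset → onset /zr/, coda ∅.
Between /o/ (V4) and /i/ (V5): just /n/ — single C goes to the following onset.
Result: dlo.zri.fa.zro.ni.
The second /z/ is in the onset of syllable 4 (/zro/).

4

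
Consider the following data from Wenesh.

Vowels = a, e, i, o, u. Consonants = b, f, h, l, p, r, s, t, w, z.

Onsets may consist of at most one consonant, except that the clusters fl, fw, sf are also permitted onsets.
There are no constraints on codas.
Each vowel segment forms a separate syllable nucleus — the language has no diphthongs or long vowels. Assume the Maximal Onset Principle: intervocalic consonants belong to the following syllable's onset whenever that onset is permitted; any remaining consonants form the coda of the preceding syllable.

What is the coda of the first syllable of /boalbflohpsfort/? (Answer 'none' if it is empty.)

Vowels present: o, a, o, o; each is a nucleus, giving 4 syllables.
σ1/σ2 boundary: no consonants, so the boundary falls immediately after /o/.
σ2/σ3 boundary: /lbfl/; trying suffixes from longest down, /fl/ is the first permitted one, so coda /lb/ | onset /fl/.
σ3/σ4 boundary: /hpsf/; trying suffixes from longest down, /sf/ is the first permitted one, so coda /hp/ | onset /sf/.
Result: bo.alb.flohp.sfort.
Syllable 1 is /bo/: onset /b/, nucleus /o/, coda ∅.

none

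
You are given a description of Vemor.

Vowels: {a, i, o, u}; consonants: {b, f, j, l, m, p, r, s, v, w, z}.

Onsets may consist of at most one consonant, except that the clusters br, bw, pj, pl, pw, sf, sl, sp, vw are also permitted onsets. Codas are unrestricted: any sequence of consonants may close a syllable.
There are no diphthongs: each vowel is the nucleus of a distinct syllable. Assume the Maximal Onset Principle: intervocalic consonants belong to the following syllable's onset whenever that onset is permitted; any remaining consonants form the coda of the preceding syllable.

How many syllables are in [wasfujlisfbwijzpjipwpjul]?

6

Nuclei (vowels): a, u, i, i, i, u → 6 syllables.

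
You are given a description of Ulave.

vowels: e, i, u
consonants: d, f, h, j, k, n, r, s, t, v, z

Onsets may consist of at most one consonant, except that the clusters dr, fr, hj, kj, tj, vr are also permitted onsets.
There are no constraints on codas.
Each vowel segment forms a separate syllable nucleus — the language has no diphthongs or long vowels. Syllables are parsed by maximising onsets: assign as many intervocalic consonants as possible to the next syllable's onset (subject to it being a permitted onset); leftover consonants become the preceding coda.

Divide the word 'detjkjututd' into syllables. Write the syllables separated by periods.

detj.kju.tutd

Vowels present: e, u, u; each is a nucleus, giving 3 syllables.
V1 /e/ – V2 /u/: /tjkj/ — longest licit onset from the right is /kj/, leaving /tj/ as coda.
V2 /u/ – V3 /u/: just /t/ — single C goes to the following onset.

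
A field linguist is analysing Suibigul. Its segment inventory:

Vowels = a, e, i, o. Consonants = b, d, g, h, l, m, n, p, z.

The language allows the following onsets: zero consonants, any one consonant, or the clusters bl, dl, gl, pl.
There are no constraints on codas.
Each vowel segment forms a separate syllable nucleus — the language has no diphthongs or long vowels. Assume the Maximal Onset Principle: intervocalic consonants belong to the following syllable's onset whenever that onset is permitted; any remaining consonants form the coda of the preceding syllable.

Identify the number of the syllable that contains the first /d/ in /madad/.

Nuclei (vowels): a, a → 2 syllables.
Between /a/ (V1) and /a/ (V2): /d/ is a single consonant, so it becomes the next onset.
Result: ma.dad.
The first /d/ is in the onset of syllable 2 (/dad/).

2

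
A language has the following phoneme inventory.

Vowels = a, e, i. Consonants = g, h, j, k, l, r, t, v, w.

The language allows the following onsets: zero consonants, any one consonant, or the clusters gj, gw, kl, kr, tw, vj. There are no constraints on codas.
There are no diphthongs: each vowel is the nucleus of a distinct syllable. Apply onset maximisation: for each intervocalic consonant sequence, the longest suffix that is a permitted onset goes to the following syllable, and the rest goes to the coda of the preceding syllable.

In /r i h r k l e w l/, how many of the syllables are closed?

The vowels are i, e — 2 nuclei, so 2 syllables.
Between /i/ (V1) and /e/ (V2): /hrkl/ splits as /hr/ + /kl/ (/kl/ is the longest suffix that is a licit onset).
Syllabification: rihr.klewl.
Classifying each syllable: /rihr/ (closed), /klewl/ (closed).
Closed syllables: 2.

2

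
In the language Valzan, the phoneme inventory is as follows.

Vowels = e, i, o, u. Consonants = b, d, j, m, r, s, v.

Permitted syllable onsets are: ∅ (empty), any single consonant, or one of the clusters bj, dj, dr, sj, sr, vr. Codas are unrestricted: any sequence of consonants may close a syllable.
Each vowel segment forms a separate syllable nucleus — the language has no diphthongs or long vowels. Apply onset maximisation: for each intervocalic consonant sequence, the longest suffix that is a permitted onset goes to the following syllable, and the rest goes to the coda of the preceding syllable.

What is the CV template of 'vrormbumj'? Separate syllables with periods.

Nuclei (vowels): o, u → 2 syllables.
V1 /o/ – V2 /u/: /rmb/ splits as /rm/ + /b/ (/b/ is the longest suffix that is a licit onset).
So the parse is vrorm.bumj.
Mapping each syllable to C/V: /vrorm/ → CCVCC, /bumj/ → CVCC.

CCVCC.CVCC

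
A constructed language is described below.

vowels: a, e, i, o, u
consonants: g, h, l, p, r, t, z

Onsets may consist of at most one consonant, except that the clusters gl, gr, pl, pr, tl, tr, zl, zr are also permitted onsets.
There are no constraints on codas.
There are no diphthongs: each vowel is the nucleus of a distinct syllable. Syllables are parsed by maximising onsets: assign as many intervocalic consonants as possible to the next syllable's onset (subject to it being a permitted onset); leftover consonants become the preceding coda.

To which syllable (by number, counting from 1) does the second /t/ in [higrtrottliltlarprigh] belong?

Nuclei (vowels): i, o, i, a, i → 5 syllables.
Between /i/ (V1) and /o/ (V2): cluster /grtr/ — the longest permitted-onset suffix is /tr/; onset = /tr/, preceding coda = /gr/.
Between /o/ (V2) and /i/ (V3): /ttl/ splits as /t/ + /tl/ (/tl/ is the longest suffix that is a licit onset).
Between /i/ (V3) and /a/ (V4): cluster /ltl/ — the longest permitted-onset suffix is /tl/; onset = /tl/, preceding coda = /l/.
Between /a/ (V4) and /i/ (V5): /rpr/ splits as /r/ + /pr/ (/pr/ is the longest suffix that is a licit onset).
Putting it together: higr.trot.tlil.tlar.prigh.
The second /t/ is in the coda of syllable 2 (/trot/).

2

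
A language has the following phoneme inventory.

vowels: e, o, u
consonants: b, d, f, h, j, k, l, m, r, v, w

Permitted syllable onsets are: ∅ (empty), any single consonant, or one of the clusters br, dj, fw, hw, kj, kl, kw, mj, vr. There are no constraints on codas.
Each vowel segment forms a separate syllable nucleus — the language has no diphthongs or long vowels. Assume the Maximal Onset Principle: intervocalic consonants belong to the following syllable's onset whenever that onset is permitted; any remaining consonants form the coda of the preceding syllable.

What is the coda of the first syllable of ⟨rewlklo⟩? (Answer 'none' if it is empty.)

wl

Nuclei (vowels): e, o → 2 syllables.
V1 /e/ – V2 /o/: /wlkl/ — longest licit onset from the right is /kl/, leaving /wl/ as coda.
So the parse is rewl.klo.
Syllable 1 is /rewl/: onset /r/, nucleus /e/, coda /wl/.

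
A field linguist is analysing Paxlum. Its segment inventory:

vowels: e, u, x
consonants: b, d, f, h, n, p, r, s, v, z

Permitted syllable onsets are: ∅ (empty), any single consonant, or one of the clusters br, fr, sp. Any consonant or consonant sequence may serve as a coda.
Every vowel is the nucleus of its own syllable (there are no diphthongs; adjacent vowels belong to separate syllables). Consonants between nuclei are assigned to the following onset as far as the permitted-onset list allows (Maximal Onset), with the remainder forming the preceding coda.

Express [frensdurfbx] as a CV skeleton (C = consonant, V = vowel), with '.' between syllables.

Vowels present: e, u, x; each is a nucleus, giving 3 syllables.
σ1/σ2 boundary: cluster /nsd/ — the longest permitted-onset suffix is /d/; onset = /d/, preceding coda = /ns/.
σ2/σ3 boundary: cluster /rfb/ — the longest permitted-onset suffix is /b/; onset = /b/, preceding coda = /rf/.
Syllabification: frens.durf.bx.
Mapping each syllable to C/V: /frens/ → CCVCC, /durf/ → CVCC, /bx/ → CV.

CCVCC.CVCC.CV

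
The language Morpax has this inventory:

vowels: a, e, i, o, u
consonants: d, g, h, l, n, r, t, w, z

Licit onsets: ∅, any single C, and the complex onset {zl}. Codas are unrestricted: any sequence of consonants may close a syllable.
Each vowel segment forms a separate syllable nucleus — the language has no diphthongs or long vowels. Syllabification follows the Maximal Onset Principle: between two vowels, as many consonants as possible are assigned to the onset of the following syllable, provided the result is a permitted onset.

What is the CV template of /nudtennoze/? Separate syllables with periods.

CVC.CVC.CV.CV

The vowels are u, e, o, e — 4 nuclei, so 4 syllables.
σ1/σ2 boundary: cluster /dt/ — the longest permitted-onset suffix is /t/; onset = /t/, preceding coda = /d/.
σ2/σ3 boundary: /nn/ splits as /n/ + /n/ (/n/ is the longest suffix that is a licit onset).
σ3/σ4 boundary: just /z/ — single C goes to the following onset.
So the parse is nud.ten.no.ze.
Mapping each syllable to C/V: /nud/ → CVC, /ten/ → CVC, /no/ → CV, /ze/ → CV.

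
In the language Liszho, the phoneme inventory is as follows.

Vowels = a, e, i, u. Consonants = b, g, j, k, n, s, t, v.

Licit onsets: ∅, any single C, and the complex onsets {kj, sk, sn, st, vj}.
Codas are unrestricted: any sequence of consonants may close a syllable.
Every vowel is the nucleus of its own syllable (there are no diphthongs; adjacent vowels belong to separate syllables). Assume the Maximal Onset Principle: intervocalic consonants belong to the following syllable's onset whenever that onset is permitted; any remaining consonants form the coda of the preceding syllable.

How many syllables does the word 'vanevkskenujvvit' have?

The vowels are a, e, e, u, i — 5 nuclei, so 5 syllables.

5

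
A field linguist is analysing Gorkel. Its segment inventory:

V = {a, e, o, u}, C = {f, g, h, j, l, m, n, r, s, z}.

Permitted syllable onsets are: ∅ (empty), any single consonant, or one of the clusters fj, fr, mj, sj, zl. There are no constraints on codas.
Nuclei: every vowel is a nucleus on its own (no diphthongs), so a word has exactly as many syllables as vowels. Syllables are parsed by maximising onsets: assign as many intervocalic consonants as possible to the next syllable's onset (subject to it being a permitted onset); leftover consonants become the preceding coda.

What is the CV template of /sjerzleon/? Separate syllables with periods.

Vowels present: e, e, o; each is a nucleus, giving 3 syllables.
V1 /e/ – V2 /e/: /rzl/ splits as /r/ + /zl/ (/zl/ is the longest suffix that is a licit onset).
V2 /e/ – V3 /o/: no consonants, so the boundary falls immediately after /e/.
So the parse is sjer.zle.on.
Mapping each syllable to C/V: /sjer/ → CCVC, /zle/ → CCV, /on/ → VC.

CCVC.CCV.VC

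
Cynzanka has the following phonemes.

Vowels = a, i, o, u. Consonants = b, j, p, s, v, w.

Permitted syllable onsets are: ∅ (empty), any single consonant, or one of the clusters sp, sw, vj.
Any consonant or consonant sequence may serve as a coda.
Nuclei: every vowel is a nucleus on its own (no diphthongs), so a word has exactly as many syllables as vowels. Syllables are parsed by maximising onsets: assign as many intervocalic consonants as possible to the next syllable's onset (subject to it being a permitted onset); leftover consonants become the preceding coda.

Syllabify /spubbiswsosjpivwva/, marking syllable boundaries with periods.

Vowels present: u, i, o, i, a; each is a nucleus, giving 5 syllables.
σ1/σ2 boundary: /bb/ — longest licit onset from the right is /b/, leaving /b/ as coda.
σ2/σ3 boundary: /sws/; trying suffixes from longest down, /s/ is the first permitted one, so coda /sw/ | onset /s/.
σ3/σ4 boundary: /sjp/ — longest licit onset from the right is /p/, leaving /sj/ as coda.
σ4/σ5 boundary: /vwv/ — longest licit onset from the right is /v/, leaving /vw/ as coda.

spub.bisw.sosj.pivw.va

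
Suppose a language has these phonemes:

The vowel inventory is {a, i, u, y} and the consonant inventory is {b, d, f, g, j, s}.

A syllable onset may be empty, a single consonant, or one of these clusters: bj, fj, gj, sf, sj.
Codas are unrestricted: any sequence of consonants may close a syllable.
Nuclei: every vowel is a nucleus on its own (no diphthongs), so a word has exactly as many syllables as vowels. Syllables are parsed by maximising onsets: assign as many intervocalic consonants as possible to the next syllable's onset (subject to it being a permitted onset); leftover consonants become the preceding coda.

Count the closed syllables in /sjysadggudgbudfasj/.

4

Nuclei (vowels): y, a, u, u, a → 5 syllables.
/y…a/ gap (V1→V2): /s/ → onset of the next syllable (single consonants are always licit onsets).
/a…u/ gap (V2→V3): /dgg/ splits as /dg/ + /g/ (/g/ is the longest suffix that is a licit onset).
/u…u/ gap (V3→V4): cluster /dgb/ — the longest permitted-onset suffix is /b/; onset = /b/, preceding coda = /dg/.
/u…a/ gap (V4→V5): /df/; trying suffixes from longest down, /f/ is the first permitted one, so coda /d/ | onset /f/.
Putting it together: sjy.sadg.gudg.bud.fasj.
Classifying each syllable: /sjy/ (open), /sadg/ (closed), /gudg/ (closed), /bud/ (closed), /fasj/ (closed).
Closed syllables: 4.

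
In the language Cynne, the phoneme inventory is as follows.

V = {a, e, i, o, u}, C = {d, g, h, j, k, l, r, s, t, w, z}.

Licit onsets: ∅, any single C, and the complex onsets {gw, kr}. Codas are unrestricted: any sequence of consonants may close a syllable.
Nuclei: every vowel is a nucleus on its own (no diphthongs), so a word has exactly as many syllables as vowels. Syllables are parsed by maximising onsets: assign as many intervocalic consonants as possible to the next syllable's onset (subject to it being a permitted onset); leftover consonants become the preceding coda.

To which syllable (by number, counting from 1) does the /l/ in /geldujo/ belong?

Vowels present: e, u, o; each is a nucleus, giving 3 syllables.
Between /e/ (V1) and /u/ (V2): cluster /ld/ — the longest permitted-onset suffix is /d/; onset = /d/, preceding coda = /l/.
Between /u/ (V2) and /o/ (V3): just /j/ — single C goes to the following onset.
Putting it together: gel.du.jo.
The /l/ is in the coda of syllable 1 (/gel/).

1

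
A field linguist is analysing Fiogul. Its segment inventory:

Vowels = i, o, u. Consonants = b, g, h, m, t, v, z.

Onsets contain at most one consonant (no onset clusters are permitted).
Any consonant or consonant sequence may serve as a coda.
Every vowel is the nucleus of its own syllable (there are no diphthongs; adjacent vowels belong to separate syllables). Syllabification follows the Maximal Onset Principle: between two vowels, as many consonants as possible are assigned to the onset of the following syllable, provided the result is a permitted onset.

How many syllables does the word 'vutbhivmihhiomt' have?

5

Nuclei (vowels): u, i, i, i, o → 5 syllables.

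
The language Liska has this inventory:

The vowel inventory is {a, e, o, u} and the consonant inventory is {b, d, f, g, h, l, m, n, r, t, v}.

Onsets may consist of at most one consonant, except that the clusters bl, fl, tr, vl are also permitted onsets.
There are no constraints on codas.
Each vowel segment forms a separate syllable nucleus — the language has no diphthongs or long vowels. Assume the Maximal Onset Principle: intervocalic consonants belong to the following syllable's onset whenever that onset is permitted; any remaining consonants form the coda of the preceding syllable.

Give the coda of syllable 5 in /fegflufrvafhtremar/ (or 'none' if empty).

Nuclei (vowels): e, u, a, e, a → 5 syllables.
σ1/σ2 boundary: /gfl/ splits as /g/ + /fl/ (/fl/ is the longest suffix that is a licit onset).
σ2/σ3 boundary: /frv/ splits as /fr/ + /v/ (/v/ is the longest suffix that is a licit onset).
σ3/σ4 boundary: /fhtr/; trying suffixes from longest down, /tr/ is the first permitted one, so coda /fh/ | onset /tr/.
σ4/σ5 boundary: just /m/ — single C goes to the following onset.
Putting it together: feg.flufr.vafh.tre.mar.
Syllable 5 is /mar/: onset /m/, nucleus /a/, coda /r/.

r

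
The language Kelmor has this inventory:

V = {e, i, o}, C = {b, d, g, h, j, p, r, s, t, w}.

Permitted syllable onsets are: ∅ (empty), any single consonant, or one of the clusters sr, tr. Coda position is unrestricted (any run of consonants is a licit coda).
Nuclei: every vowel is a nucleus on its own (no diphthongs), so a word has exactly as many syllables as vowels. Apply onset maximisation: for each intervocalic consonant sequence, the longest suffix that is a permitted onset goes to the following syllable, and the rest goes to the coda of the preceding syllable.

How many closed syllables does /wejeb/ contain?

1

Nuclei (vowels): e, e → 2 syllables.
V1 /e/ – V2 /e/: /j/ → onset of the next syllable (single consonants are always licit onsets).
Putting it together: we.jeb.
Classifying each syllable: /we/ (open), /jeb/ (closed).
Closed syllables: 1.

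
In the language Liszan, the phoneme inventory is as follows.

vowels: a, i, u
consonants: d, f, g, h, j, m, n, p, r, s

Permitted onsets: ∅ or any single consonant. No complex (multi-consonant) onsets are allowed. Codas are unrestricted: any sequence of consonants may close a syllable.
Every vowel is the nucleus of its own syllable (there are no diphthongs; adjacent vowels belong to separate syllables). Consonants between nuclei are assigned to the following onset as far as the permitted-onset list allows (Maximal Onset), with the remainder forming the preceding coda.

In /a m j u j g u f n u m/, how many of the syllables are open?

0

Vowels present: a, u, u, u; each is a nucleus, giving 4 syllables.
σ1/σ2 boundary: /mj/; trying suffixes from longest down, /j/ is the first permitted one, so coda /m/ | onset /j/.
σ2/σ3 boundary: /jg/ splits as /j/ + /g/ (/g/ is the longest suffix that is a licit onset).
σ3/σ4 boundary: /fn/; trying suffixes from longest down, /n/ is the first permitted one, so coda /f/ | onset /n/.
Syllabification: am.juj.guf.num.
Classifying each syllable: /am/ (closed), /juj/ (closed), /guf/ (closed), /num/ (closed).
Open syllables: 0.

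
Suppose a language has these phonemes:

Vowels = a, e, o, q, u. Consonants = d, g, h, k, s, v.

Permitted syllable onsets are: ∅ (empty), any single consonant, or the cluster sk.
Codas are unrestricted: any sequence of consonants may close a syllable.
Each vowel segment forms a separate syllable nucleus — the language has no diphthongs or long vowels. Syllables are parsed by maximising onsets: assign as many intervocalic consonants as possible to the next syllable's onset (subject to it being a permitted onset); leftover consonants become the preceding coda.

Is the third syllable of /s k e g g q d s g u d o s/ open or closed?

open

Nuclei (vowels): e, q, u, o → 4 syllables.
V1 /e/ – V2 /q/: /gg/ splits as /g/ + /g/ (/g/ is the longest suffix that is a licit onset).
V2 /q/ – V3 /u/: /dsg/; trying suffixes from longest down, /g/ is the first permitted one, so coda /ds/ | onset /g/.
V3 /u/ – V4 /o/: just /d/ — single C goes to the following onset.
Putting it together: skeg.gqds.gu.dos.
Syllable 3 is /gu/; it ends in its nucleus with no coda, so it is open.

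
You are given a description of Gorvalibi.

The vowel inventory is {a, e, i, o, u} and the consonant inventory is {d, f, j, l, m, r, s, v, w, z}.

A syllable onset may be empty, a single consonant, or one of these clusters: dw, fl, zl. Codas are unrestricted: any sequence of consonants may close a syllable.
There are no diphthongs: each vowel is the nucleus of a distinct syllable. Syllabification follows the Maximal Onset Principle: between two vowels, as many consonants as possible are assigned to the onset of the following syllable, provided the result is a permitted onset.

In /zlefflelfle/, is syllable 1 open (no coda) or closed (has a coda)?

closed

Nuclei (vowels): e, e, e → 3 syllables.
/e…e/ gap (V1→V2): /ffl/ splits as /f/ + /fl/ (/fl/ is the longest suffix that is a licit onset).
/e…e/ gap (V2→V3): /lfl/ splits as /l/ + /fl/ (/fl/ is the longest suffix that is a licit onset).
Putting it together: zlef.flel.fle.
Syllable 1 is /zlef/ with coda /f/, so it is closed.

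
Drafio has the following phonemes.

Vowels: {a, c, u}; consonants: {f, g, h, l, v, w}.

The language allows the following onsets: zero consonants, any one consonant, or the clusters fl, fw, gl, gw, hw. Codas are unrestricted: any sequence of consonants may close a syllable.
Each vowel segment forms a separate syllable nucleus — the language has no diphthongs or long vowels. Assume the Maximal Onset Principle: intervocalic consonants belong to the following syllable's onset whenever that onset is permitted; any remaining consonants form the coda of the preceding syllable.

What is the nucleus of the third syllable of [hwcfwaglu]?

Nuclei (vowels): c, a, u → 3 syllables.
The third nucleus (vowel 3 from the left) is /u/.

u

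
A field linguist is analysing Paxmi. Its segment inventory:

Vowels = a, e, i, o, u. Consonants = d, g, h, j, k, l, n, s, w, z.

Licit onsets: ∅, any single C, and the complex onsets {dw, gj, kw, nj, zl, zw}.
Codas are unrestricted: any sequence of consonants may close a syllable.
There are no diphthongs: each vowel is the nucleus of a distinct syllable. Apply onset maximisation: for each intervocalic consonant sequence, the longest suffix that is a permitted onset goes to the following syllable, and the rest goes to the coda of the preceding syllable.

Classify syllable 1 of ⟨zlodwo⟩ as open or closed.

open

Vowels present: o, o; each is a nucleus, giving 2 syllables.
Between /o/ (V1) and /o/ (V2): /dw/ — entire cluster is a permitted onset → onset /dw/, coda ∅.
Result: zlo.dwo.
Syllable 1 is /zlo/; it ends in its nucleus with no coda, so it is open.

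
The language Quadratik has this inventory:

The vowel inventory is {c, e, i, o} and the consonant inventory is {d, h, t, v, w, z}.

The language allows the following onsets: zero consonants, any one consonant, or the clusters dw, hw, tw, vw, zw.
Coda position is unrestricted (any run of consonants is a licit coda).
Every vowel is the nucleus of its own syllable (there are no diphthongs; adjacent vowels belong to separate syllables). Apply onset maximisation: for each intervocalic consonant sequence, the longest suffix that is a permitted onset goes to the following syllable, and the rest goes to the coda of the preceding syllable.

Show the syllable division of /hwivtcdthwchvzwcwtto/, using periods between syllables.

Nuclei (vowels): i, c, c, c, o → 5 syllables.
Between /i/ (V1) and /c/ (V2): /vt/ splits as /v/ + /t/ (/t/ is the longest suffix that is a licit onset).
Between /c/ (V2) and /c/ (V3): /dthw/ — longest licit onset from the right is /hw/, leaving /dt/ as coda.
Between /c/ (V3) and /c/ (V4): cluster /hvzw/ — the longest permitted-onset suffix is /zw/; onset = /zw/, preceding coda = /hv/.
Between /c/ (V4) and /o/ (V5): /wtt/; trying suffixes from longest down, /t/ is the first permitted one, so coda /wt/ | onset /t/.

hwiv.tcdt.hwchv.zwcwt.to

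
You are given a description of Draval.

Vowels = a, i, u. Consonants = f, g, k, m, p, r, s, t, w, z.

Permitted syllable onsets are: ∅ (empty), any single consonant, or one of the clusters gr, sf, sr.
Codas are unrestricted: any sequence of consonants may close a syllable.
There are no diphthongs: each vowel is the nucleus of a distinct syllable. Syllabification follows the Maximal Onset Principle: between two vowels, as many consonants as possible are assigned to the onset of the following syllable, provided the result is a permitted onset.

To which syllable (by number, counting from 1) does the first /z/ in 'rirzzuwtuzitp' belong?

1

The vowels are i, u, u, i — 4 nuclei, so 4 syllables.
σ1/σ2 boundary: /rzz/ splits as /rz/ + /z/ (/z/ is the longest suffix that is a licit onset).
σ2/σ3 boundary: cluster /wt/ — the longest permitted-onset suffix is /t/; onset = /t/, preceding coda = /w/.
σ3/σ4 boundary: /z/ → onset of the next syllable (single consonants are always licit onsets).
Result: rirz.zuw.tu.zitp.
The first /z/ is in the coda of syllable 1 (/rirz/).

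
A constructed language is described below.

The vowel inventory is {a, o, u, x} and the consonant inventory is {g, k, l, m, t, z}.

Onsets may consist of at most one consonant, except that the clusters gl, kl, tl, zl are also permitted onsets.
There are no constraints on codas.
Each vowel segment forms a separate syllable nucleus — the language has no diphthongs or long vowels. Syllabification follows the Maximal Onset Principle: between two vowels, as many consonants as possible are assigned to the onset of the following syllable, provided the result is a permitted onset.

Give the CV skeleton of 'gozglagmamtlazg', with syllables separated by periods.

CVC.CCVC.CVC.CCVCC

The vowels are o, a, a, a — 4 nuclei, so 4 syllables.
/o…a/ gap (V1→V2): cluster /zgl/ — the longest permitted-onset suffix is /gl/; onset = /gl/, preceding coda = /z/.
/a…a/ gap (V2→V3): /gm/ splits as /g/ + /m/ (/m/ is the longest suffix that is a licit onset).
/a…a/ gap (V3→V4): /mtl/ splits as /m/ + /tl/ (/tl/ is the longest suffix that is a licit onset).
So the parse is goz.glag.mam.tlazg.
Mapping each syllable to C/V: /goz/ → CVC, /glag/ → CCVC, /mam/ → CVC, /tlazg/ → CCVCC.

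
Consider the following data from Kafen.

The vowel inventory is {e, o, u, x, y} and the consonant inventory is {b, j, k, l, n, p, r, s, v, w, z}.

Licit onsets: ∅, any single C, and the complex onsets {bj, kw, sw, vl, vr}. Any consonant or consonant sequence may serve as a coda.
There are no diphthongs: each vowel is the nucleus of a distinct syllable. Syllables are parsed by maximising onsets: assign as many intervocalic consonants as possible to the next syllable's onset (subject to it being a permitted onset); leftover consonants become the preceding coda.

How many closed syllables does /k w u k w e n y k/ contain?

Nuclei (vowels): u, e, y → 3 syllables.
/u…e/ gap (V1→V2): /kw/ — entire cluster is a permitted onset → onset /kw/, coda ∅.
/e…y/ gap (V2→V3): just /n/ — single C goes to the following onset.
Putting it together: kwu.kwe.nyk.
Classifying each syllable: /kwu/ (open), /kwe/ (open), /nyk/ (closed).
Closed syllables: 1.

1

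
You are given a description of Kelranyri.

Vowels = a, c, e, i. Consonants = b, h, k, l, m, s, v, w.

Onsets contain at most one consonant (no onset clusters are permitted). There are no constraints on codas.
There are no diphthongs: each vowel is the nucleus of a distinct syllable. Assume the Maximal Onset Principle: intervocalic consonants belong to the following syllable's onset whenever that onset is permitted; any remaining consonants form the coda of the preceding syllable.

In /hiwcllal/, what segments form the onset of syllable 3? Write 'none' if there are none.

Vowels present: i, c, a; each is a nucleus, giving 3 syllables.
σ1/σ2 boundary: just /w/ — single C goes to the following onset.
σ2/σ3 boundary: /ll/; trying suffixes from longest down, /l/ is the first permitted one, so coda /l/ | onset /l/.
Putting it together: hi.wcl.lal.
Syllable 3 is /lal/: onset /l/, nucleus /a/, coda /l/.

l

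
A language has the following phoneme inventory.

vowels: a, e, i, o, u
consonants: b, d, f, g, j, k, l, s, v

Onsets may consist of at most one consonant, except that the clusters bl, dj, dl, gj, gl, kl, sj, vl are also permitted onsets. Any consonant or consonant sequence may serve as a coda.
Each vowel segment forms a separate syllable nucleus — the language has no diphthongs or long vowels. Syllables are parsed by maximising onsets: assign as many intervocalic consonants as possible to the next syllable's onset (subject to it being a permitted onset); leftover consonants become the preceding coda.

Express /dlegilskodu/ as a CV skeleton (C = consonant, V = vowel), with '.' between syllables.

The vowels are e, i, o, u — 4 nuclei, so 4 syllables.
V1 /e/ – V2 /i/: /g/ is a single consonant, so it becomes the next onset.
V2 /i/ – V3 /o/: /lsk/ — longest licit onset from the right is /k/, leaving /ls/ as coda.
V3 /o/ – V4 /u/: just /d/ — single C goes to the following onset.
So the parse is dle.gils.ko.du.
Mapping each syllable to C/V: /dle/ → CCV, /gils/ → CVCC, /ko/ → CV, /du/ → CV.

CCV.CVCC.CV.CV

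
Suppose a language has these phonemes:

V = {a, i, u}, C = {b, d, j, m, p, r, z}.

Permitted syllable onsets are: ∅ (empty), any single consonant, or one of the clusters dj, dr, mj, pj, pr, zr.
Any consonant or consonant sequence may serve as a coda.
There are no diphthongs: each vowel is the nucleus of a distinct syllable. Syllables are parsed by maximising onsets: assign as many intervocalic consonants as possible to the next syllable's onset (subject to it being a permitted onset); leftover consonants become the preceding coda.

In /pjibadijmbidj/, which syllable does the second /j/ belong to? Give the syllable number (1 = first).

The vowels are i, a, i, i — 4 nuclei, so 4 syllables.
V1 /i/ – V2 /a/: just /b/ — single C goes to the following onset.
V2 /a/ – V3 /i/: /d/ → onset of the next syllable (single consonants are always licit onsets).
V3 /i/ – V4 /i/: /jmb/ splits as /jm/ + /b/ (/b/ is the longest suffix that is a licit onset).
Syllabification: pji.ba.dijm.bidj.
The second /j/ is in the coda of syllable 3 (/dijm/).

3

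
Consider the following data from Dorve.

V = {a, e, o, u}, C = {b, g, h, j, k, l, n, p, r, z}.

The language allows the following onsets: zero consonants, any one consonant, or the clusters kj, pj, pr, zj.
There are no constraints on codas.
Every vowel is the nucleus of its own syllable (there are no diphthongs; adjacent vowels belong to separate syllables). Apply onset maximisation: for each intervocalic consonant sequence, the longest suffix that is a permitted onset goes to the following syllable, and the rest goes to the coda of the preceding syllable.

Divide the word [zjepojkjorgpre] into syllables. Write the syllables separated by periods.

The vowels are e, o, o, e — 4 nuclei, so 4 syllables.
Between /e/ (V1) and /o/ (V2): just /p/ — single C goes to the following onset.
Between /o/ (V2) and /o/ (V3): /jkj/ — longest licit onset from the right is /kj/, leaving /j/ as coda.
Between /o/ (V3) and /e/ (V4): cluster /rgpr/ — the longest permitted-onset suffix is /pr/; onset = /pr/, preceding coda = /rg/.

zje.poj.kjorg.pre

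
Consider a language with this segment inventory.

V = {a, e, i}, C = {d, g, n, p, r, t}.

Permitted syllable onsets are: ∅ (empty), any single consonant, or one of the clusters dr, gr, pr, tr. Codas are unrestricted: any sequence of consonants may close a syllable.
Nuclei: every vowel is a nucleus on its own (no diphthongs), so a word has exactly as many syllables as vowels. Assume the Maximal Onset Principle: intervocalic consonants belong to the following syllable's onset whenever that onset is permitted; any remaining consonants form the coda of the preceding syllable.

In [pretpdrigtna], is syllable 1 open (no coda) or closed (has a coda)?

closed

The vowels are e, i, a — 3 nuclei, so 3 syllables.
σ1/σ2 boundary: cluster /tpdr/ — the longest permitted-onset suffix is /dr/; onset = /dr/, preceding coda = /tp/.
σ2/σ3 boundary: cluster /gtn/ — the longest permitted-onset suffix is /n/; onset = /n/, preceding coda = /gt/.
Putting it together: pretp.drigt.na.
Syllable 1 is /pretp/ with coda /tp/, so it is closed.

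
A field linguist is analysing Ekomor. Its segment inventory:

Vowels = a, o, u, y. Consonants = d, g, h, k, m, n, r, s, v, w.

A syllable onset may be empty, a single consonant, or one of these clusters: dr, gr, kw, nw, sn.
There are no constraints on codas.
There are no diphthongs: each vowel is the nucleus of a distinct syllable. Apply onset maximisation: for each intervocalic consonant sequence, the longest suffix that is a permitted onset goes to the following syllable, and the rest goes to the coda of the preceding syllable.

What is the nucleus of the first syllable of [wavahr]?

a

Vowels present: a, a; each is a nucleus, giving 2 syllables.
The first nucleus (vowel 1 from the left) is /a/.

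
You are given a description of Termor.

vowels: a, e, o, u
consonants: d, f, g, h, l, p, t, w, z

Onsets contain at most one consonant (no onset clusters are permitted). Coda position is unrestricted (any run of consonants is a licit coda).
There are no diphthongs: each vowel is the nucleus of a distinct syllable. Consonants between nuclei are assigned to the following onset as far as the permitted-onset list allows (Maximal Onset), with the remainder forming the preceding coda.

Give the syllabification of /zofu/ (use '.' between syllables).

zo.fu

Nuclei (vowels): o, u → 2 syllables.
Between /o/ (V1) and /u/ (V2): just /f/ — single C goes to the following onset.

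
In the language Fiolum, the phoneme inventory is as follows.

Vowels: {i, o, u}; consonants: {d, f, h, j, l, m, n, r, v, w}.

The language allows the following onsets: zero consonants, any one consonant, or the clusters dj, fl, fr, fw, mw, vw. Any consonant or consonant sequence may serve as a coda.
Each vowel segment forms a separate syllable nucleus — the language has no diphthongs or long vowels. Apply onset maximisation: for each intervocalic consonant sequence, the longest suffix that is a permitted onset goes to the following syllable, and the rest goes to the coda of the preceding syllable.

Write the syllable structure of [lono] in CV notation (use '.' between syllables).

CV.CV

Nuclei (vowels): o, o → 2 syllables.
σ1/σ2 boundary: /n/ is a single consonant, so it becomes the next onset.
So the parse is lo.no.
Mapping each syllable to C/V: /lo/ → CV, /no/ → CV.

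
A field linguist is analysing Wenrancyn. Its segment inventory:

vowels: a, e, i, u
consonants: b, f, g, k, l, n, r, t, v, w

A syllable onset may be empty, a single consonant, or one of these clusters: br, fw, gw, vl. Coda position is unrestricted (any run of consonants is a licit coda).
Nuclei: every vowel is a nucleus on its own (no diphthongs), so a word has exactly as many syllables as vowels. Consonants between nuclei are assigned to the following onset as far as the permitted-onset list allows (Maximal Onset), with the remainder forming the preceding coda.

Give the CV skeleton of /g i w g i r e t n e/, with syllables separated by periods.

The vowels are i, i, e, e — 4 nuclei, so 4 syllables.
/i…i/ gap (V1→V2): cluster /wg/ — the longest permitted-onset suffix is /g/; onset = /g/, preceding coda = /w/.
/i…e/ gap (V2→V3): /r/ → onset of the next syllable (single consonants are always licit onsets).
/e…e/ gap (V3→V4): /tn/ splits as /t/ + /n/ (/n/ is the longest suffix that is a licit onset).
Syllabification: giw.gi.ret.ne.
Mapping each syllable to C/V: /giw/ → CVC, /gi/ → CV, /ret/ → CVC, /ne/ → CV.

CVC.CV.CVC.CV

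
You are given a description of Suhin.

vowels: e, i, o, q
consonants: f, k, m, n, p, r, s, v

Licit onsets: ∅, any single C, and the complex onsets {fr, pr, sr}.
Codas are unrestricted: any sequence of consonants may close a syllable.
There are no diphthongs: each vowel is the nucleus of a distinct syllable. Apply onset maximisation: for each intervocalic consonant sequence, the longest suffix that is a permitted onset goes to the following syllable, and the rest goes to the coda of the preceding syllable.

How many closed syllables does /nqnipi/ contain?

Nuclei (vowels): q, i, i → 3 syllables.
/q…i/ gap (V1→V2): just /n/ — single C goes to the following onset.
/i…i/ gap (V2→V3): /p/ → onset of the next syllable (single consonants are always licit onsets).
So the parse is nq.ni.pi.
Classifying each syllable: /nq/ (open), /ni/ (open), /pi/ (open).
Closed syllables: 0.

0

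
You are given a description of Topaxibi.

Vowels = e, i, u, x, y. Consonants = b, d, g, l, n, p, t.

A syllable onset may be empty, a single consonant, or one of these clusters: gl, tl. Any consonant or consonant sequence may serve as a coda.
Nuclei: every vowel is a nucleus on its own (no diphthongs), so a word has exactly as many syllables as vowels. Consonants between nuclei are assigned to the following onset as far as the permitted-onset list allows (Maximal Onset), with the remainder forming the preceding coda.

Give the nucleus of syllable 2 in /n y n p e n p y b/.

e

Vowels present: y, e, y; each is a nucleus, giving 3 syllables.
The second nucleus (vowel 2 from the left) is /e/.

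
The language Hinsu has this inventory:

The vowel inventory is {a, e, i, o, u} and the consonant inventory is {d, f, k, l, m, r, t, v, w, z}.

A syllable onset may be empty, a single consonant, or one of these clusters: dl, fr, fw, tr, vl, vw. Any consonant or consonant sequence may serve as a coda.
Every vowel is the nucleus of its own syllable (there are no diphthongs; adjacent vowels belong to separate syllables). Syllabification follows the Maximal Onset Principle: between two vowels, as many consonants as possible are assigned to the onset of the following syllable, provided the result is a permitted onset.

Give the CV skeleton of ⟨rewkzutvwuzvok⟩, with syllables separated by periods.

CVCC.CVC.CCVC.CVC

The vowels are e, u, u, o — 4 nuclei, so 4 syllables.
σ1/σ2 boundary: /wkz/ splits as /wk/ + /z/ (/z/ is the longest suffix that is a licit onset).
σ2/σ3 boundary: cluster /tvw/ — the longest permitted-onset suffix is /vw/; onset = /vw/, preceding coda = /t/.
σ3/σ4 boundary: /zv/; trying suffixes from longest down, /v/ is the first permitted one, so coda /z/ | onset /v/.
Syllabification: rewk.zut.vwuz.vok.
Mapping each syllable to C/V: /rewk/ → CVCC, /zut/ → CVC, /vwuz/ → CCVC, /vok/ → CVC.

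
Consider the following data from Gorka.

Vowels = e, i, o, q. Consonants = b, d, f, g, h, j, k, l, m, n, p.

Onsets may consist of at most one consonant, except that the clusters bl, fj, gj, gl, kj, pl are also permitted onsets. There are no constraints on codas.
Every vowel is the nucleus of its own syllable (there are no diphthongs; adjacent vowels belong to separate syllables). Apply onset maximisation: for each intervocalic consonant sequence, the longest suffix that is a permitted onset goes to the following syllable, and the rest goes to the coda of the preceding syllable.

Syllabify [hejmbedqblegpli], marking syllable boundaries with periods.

The vowels are e, e, q, e, i — 5 nuclei, so 5 syllables.
σ1/σ2 boundary: /jmb/ splits as /jm/ + /b/ (/b/ is the longest suffix that is a licit onset).
σ2/σ3 boundary: /d/ is a single consonant, so it becomes the next onset.
σ3/σ4 boundary: /bl/ is a licit onset in full, so it all attaches to the next syllable.
σ4/σ5 boundary: /gpl/ splits as /g/ + /pl/ (/pl/ is the longest suffix that is a licit onset).

hejm.be.dq.bleg.pli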